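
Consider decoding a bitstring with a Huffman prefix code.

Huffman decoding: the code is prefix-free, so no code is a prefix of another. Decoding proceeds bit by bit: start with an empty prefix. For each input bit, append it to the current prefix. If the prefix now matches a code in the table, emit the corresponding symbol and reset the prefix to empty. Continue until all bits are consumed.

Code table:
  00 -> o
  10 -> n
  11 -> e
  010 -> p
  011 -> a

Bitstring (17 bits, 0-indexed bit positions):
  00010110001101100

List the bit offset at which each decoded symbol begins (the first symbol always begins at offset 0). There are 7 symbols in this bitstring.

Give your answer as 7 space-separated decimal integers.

Bit 0: prefix='0' (no match yet)
Bit 1: prefix='00' -> emit 'o', reset
Bit 2: prefix='0' (no match yet)
Bit 3: prefix='01' (no match yet)
Bit 4: prefix='010' -> emit 'p', reset
Bit 5: prefix='1' (no match yet)
Bit 6: prefix='11' -> emit 'e', reset
Bit 7: prefix='0' (no match yet)
Bit 8: prefix='00' -> emit 'o', reset
Bit 9: prefix='0' (no match yet)
Bit 10: prefix='01' (no match yet)
Bit 11: prefix='011' -> emit 'a', reset
Bit 12: prefix='0' (no match yet)
Bit 13: prefix='01' (no match yet)
Bit 14: prefix='011' -> emit 'a', reset
Bit 15: prefix='0' (no match yet)
Bit 16: prefix='00' -> emit 'o', reset

Answer: 0 2 5 7 9 12 15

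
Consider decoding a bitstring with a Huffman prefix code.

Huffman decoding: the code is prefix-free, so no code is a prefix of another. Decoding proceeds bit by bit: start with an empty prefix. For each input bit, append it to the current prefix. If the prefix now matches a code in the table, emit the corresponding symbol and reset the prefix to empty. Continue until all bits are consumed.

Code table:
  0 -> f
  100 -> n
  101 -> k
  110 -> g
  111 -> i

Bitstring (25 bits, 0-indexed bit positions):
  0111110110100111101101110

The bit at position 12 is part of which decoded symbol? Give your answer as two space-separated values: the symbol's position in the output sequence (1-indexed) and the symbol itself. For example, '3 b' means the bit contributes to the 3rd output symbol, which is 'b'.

Bit 0: prefix='0' -> emit 'f', reset
Bit 1: prefix='1' (no match yet)
Bit 2: prefix='11' (no match yet)
Bit 3: prefix='111' -> emit 'i', reset
Bit 4: prefix='1' (no match yet)
Bit 5: prefix='11' (no match yet)
Bit 6: prefix='110' -> emit 'g', reset
Bit 7: prefix='1' (no match yet)
Bit 8: prefix='11' (no match yet)
Bit 9: prefix='110' -> emit 'g', reset
Bit 10: prefix='1' (no match yet)
Bit 11: prefix='10' (no match yet)
Bit 12: prefix='100' -> emit 'n', reset
Bit 13: prefix='1' (no match yet)
Bit 14: prefix='11' (no match yet)
Bit 15: prefix='111' -> emit 'i', reset
Bit 16: prefix='1' (no match yet)

Answer: 5 n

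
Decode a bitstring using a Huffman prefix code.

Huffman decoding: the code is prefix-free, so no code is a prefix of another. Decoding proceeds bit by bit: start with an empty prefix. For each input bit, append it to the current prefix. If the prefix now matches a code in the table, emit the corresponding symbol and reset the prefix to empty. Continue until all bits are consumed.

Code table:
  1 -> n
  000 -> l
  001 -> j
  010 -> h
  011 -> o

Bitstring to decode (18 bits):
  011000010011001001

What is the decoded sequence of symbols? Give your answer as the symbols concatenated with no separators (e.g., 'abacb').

Answer: olhojj

Derivation:
Bit 0: prefix='0' (no match yet)
Bit 1: prefix='01' (no match yet)
Bit 2: prefix='011' -> emit 'o', reset
Bit 3: prefix='0' (no match yet)
Bit 4: prefix='00' (no match yet)
Bit 5: prefix='000' -> emit 'l', reset
Bit 6: prefix='0' (no match yet)
Bit 7: prefix='01' (no match yet)
Bit 8: prefix='010' -> emit 'h', reset
Bit 9: prefix='0' (no match yet)
Bit 10: prefix='01' (no match yet)
Bit 11: prefix='011' -> emit 'o', reset
Bit 12: prefix='0' (no match yet)
Bit 13: prefix='00' (no match yet)
Bit 14: prefix='001' -> emit 'j', reset
Bit 15: prefix='0' (no match yet)
Bit 16: prefix='00' (no match yet)
Bit 17: prefix='001' -> emit 'j', reset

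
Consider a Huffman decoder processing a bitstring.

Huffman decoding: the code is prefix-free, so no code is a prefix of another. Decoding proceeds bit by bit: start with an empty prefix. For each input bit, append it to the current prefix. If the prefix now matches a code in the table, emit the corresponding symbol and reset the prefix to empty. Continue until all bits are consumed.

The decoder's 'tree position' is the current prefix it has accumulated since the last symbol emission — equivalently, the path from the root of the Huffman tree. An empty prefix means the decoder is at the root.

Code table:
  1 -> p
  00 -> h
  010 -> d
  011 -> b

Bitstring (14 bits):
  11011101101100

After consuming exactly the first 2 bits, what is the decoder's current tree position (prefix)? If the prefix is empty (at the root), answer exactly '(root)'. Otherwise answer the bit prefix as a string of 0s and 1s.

Answer: (root)

Derivation:
Bit 0: prefix='1' -> emit 'p', reset
Bit 1: prefix='1' -> emit 'p', reset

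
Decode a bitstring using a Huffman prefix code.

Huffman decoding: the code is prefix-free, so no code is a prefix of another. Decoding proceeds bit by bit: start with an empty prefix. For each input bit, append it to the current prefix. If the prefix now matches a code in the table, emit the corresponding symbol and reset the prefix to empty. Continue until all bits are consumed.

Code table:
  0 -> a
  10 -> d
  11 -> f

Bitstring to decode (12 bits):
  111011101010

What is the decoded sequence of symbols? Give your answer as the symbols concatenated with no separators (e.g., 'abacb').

Answer: fdfddd

Derivation:
Bit 0: prefix='1' (no match yet)
Bit 1: prefix='11' -> emit 'f', reset
Bit 2: prefix='1' (no match yet)
Bit 3: prefix='10' -> emit 'd', reset
Bit 4: prefix='1' (no match yet)
Bit 5: prefix='11' -> emit 'f', reset
Bit 6: prefix='1' (no match yet)
Bit 7: prefix='10' -> emit 'd', reset
Bit 8: prefix='1' (no match yet)
Bit 9: prefix='10' -> emit 'd', reset
Bit 10: prefix='1' (no match yet)
Bit 11: prefix='10' -> emit 'd', reset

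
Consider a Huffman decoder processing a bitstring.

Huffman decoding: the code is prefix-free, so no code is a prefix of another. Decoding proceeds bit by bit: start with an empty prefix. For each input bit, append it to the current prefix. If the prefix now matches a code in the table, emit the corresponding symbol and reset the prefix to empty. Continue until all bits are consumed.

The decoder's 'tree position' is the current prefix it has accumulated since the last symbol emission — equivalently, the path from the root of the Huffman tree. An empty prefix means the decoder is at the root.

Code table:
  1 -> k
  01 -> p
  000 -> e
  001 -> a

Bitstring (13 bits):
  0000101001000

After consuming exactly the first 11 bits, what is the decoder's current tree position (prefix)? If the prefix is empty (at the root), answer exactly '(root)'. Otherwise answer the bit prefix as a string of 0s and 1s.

Answer: 0

Derivation:
Bit 0: prefix='0' (no match yet)
Bit 1: prefix='00' (no match yet)
Bit 2: prefix='000' -> emit 'e', reset
Bit 3: prefix='0' (no match yet)
Bit 4: prefix='01' -> emit 'p', reset
Bit 5: prefix='0' (no match yet)
Bit 6: prefix='01' -> emit 'p', reset
Bit 7: prefix='0' (no match yet)
Bit 8: prefix='00' (no match yet)
Bit 9: prefix='001' -> emit 'a', reset
Bit 10: prefix='0' (no match yet)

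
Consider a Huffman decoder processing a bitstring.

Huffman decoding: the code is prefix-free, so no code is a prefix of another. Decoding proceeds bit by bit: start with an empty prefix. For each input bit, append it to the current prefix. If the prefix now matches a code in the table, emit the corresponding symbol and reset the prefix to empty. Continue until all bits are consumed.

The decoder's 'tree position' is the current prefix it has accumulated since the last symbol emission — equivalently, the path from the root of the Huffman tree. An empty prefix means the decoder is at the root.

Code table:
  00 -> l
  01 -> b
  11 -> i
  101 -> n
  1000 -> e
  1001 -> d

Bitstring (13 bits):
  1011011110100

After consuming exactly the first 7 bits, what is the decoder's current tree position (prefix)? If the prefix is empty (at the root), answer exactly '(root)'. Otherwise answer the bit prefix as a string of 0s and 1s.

Answer: 1

Derivation:
Bit 0: prefix='1' (no match yet)
Bit 1: prefix='10' (no match yet)
Bit 2: prefix='101' -> emit 'n', reset
Bit 3: prefix='1' (no match yet)
Bit 4: prefix='10' (no match yet)
Bit 5: prefix='101' -> emit 'n', reset
Bit 6: prefix='1' (no match yet)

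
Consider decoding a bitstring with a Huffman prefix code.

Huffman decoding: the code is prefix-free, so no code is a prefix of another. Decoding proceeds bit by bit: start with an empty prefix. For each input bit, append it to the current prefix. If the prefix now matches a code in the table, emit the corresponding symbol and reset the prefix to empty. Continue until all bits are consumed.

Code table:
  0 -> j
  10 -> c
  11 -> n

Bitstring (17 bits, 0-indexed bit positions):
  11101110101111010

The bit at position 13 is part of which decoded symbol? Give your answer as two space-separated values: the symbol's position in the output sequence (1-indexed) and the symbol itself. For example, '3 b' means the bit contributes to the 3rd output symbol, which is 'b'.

Bit 0: prefix='1' (no match yet)
Bit 1: prefix='11' -> emit 'n', reset
Bit 2: prefix='1' (no match yet)
Bit 3: prefix='10' -> emit 'c', reset
Bit 4: prefix='1' (no match yet)
Bit 5: prefix='11' -> emit 'n', reset
Bit 6: prefix='1' (no match yet)
Bit 7: prefix='10' -> emit 'c', reset
Bit 8: prefix='1' (no match yet)
Bit 9: prefix='10' -> emit 'c', reset
Bit 10: prefix='1' (no match yet)
Bit 11: prefix='11' -> emit 'n', reset
Bit 12: prefix='1' (no match yet)
Bit 13: prefix='11' -> emit 'n', reset
Bit 14: prefix='0' -> emit 'j', reset
Bit 15: prefix='1' (no match yet)
Bit 16: prefix='10' -> emit 'c', reset

Answer: 7 n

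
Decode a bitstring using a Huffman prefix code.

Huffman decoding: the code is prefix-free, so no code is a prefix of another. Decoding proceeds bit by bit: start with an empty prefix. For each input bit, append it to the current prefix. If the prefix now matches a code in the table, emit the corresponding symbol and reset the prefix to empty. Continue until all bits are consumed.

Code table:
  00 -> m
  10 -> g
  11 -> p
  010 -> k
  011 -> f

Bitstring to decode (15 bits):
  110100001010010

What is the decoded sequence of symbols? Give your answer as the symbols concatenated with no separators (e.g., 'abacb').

Bit 0: prefix='1' (no match yet)
Bit 1: prefix='11' -> emit 'p', reset
Bit 2: prefix='0' (no match yet)
Bit 3: prefix='01' (no match yet)
Bit 4: prefix='010' -> emit 'k', reset
Bit 5: prefix='0' (no match yet)
Bit 6: prefix='00' -> emit 'm', reset
Bit 7: prefix='0' (no match yet)
Bit 8: prefix='01' (no match yet)
Bit 9: prefix='010' -> emit 'k', reset
Bit 10: prefix='1' (no match yet)
Bit 11: prefix='10' -> emit 'g', reset
Bit 12: prefix='0' (no match yet)
Bit 13: prefix='01' (no match yet)
Bit 14: prefix='010' -> emit 'k', reset

Answer: pkmkgk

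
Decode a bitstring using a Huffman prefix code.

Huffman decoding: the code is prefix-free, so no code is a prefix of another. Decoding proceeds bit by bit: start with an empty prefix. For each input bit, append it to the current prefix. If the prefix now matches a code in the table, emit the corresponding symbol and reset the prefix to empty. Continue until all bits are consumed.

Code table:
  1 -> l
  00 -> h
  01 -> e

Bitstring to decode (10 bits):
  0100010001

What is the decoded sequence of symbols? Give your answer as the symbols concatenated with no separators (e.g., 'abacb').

Answer: ehehe

Derivation:
Bit 0: prefix='0' (no match yet)
Bit 1: prefix='01' -> emit 'e', reset
Bit 2: prefix='0' (no match yet)
Bit 3: prefix='00' -> emit 'h', reset
Bit 4: prefix='0' (no match yet)
Bit 5: prefix='01' -> emit 'e', reset
Bit 6: prefix='0' (no match yet)
Bit 7: prefix='00' -> emit 'h', reset
Bit 8: prefix='0' (no match yet)
Bit 9: prefix='01' -> emit 'e', reset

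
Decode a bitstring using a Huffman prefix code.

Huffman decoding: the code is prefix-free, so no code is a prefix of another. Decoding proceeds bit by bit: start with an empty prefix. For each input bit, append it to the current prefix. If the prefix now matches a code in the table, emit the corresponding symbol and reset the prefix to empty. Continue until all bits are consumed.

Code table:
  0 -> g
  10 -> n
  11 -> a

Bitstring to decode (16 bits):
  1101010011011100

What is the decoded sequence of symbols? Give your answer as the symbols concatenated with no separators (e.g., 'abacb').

Bit 0: prefix='1' (no match yet)
Bit 1: prefix='11' -> emit 'a', reset
Bit 2: prefix='0' -> emit 'g', reset
Bit 3: prefix='1' (no match yet)
Bit 4: prefix='10' -> emit 'n', reset
Bit 5: prefix='1' (no match yet)
Bit 6: prefix='10' -> emit 'n', reset
Bit 7: prefix='0' -> emit 'g', reset
Bit 8: prefix='1' (no match yet)
Bit 9: prefix='11' -> emit 'a', reset
Bit 10: prefix='0' -> emit 'g', reset
Bit 11: prefix='1' (no match yet)
Bit 12: prefix='11' -> emit 'a', reset
Bit 13: prefix='1' (no match yet)
Bit 14: prefix='10' -> emit 'n', reset
Bit 15: prefix='0' -> emit 'g', reset

Answer: agnngagang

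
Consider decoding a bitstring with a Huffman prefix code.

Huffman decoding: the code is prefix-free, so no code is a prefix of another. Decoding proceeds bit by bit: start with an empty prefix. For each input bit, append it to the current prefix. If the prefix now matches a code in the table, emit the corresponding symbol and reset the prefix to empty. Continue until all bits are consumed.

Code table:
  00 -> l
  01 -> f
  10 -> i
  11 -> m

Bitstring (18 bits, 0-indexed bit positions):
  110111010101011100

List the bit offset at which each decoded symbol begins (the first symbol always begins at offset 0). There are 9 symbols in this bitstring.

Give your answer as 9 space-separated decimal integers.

Bit 0: prefix='1' (no match yet)
Bit 1: prefix='11' -> emit 'm', reset
Bit 2: prefix='0' (no match yet)
Bit 3: prefix='01' -> emit 'f', reset
Bit 4: prefix='1' (no match yet)
Bit 5: prefix='11' -> emit 'm', reset
Bit 6: prefix='0' (no match yet)
Bit 7: prefix='01' -> emit 'f', reset
Bit 8: prefix='0' (no match yet)
Bit 9: prefix='01' -> emit 'f', reset
Bit 10: prefix='0' (no match yet)
Bit 11: prefix='01' -> emit 'f', reset
Bit 12: prefix='0' (no match yet)
Bit 13: prefix='01' -> emit 'f', reset
Bit 14: prefix='1' (no match yet)
Bit 15: prefix='11' -> emit 'm', reset
Bit 16: prefix='0' (no match yet)
Bit 17: prefix='00' -> emit 'l', reset

Answer: 0 2 4 6 8 10 12 14 16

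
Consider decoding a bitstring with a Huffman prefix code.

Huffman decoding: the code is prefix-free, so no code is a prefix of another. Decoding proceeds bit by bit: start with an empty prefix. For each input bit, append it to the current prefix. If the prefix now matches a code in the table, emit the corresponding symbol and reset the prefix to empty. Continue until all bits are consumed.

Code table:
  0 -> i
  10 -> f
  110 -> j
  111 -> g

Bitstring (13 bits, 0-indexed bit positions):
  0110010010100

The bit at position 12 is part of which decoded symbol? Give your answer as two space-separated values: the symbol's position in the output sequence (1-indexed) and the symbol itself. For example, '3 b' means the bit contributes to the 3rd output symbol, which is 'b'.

Bit 0: prefix='0' -> emit 'i', reset
Bit 1: prefix='1' (no match yet)
Bit 2: prefix='11' (no match yet)
Bit 3: prefix='110' -> emit 'j', reset
Bit 4: prefix='0' -> emit 'i', reset
Bit 5: prefix='1' (no match yet)
Bit 6: prefix='10' -> emit 'f', reset
Bit 7: prefix='0' -> emit 'i', reset
Bit 8: prefix='1' (no match yet)
Bit 9: prefix='10' -> emit 'f', reset
Bit 10: prefix='1' (no match yet)
Bit 11: prefix='10' -> emit 'f', reset
Bit 12: prefix='0' -> emit 'i', reset

Answer: 8 i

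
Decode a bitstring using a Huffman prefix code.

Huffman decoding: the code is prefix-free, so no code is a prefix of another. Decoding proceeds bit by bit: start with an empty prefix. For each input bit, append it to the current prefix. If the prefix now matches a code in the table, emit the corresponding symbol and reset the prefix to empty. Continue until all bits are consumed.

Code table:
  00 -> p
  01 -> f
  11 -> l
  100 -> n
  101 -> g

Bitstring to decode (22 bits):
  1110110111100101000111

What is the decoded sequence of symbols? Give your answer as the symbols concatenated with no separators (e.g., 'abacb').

Answer: lgglngpfl

Derivation:
Bit 0: prefix='1' (no match yet)
Bit 1: prefix='11' -> emit 'l', reset
Bit 2: prefix='1' (no match yet)
Bit 3: prefix='10' (no match yet)
Bit 4: prefix='101' -> emit 'g', reset
Bit 5: prefix='1' (no match yet)
Bit 6: prefix='10' (no match yet)
Bit 7: prefix='101' -> emit 'g', reset
Bit 8: prefix='1' (no match yet)
Bit 9: prefix='11' -> emit 'l', reset
Bit 10: prefix='1' (no match yet)
Bit 11: prefix='10' (no match yet)
Bit 12: prefix='100' -> emit 'n', reset
Bit 13: prefix='1' (no match yet)
Bit 14: prefix='10' (no match yet)
Bit 15: prefix='101' -> emit 'g', reset
Bit 16: prefix='0' (no match yet)
Bit 17: prefix='00' -> emit 'p', reset
Bit 18: prefix='0' (no match yet)
Bit 19: prefix='01' -> emit 'f', reset
Bit 20: prefix='1' (no match yet)
Bit 21: prefix='11' -> emit 'l', reset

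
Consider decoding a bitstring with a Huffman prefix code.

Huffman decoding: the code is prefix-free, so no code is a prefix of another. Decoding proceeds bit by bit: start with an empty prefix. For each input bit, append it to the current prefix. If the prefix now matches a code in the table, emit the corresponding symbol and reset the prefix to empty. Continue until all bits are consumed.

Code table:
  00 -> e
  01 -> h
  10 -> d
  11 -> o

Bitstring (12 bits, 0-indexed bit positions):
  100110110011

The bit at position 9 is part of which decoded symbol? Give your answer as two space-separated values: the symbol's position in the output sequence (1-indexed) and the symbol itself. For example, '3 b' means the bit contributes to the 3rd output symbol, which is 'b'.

Bit 0: prefix='1' (no match yet)
Bit 1: prefix='10' -> emit 'd', reset
Bit 2: prefix='0' (no match yet)
Bit 3: prefix='01' -> emit 'h', reset
Bit 4: prefix='1' (no match yet)
Bit 5: prefix='10' -> emit 'd', reset
Bit 6: prefix='1' (no match yet)
Bit 7: prefix='11' -> emit 'o', reset
Bit 8: prefix='0' (no match yet)
Bit 9: prefix='00' -> emit 'e', reset
Bit 10: prefix='1' (no match yet)
Bit 11: prefix='11' -> emit 'o', reset

Answer: 5 e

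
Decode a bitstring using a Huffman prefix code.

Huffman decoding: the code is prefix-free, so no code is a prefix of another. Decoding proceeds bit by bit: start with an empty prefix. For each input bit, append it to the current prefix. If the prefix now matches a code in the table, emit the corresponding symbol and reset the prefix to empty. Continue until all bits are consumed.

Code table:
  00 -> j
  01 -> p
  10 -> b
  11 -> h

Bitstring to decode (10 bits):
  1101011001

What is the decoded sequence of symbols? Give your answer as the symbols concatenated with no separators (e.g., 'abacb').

Bit 0: prefix='1' (no match yet)
Bit 1: prefix='11' -> emit 'h', reset
Bit 2: prefix='0' (no match yet)
Bit 3: prefix='01' -> emit 'p', reset
Bit 4: prefix='0' (no match yet)
Bit 5: prefix='01' -> emit 'p', reset
Bit 6: prefix='1' (no match yet)
Bit 7: prefix='10' -> emit 'b', reset
Bit 8: prefix='0' (no match yet)
Bit 9: prefix='01' -> emit 'p', reset

Answer: hppbp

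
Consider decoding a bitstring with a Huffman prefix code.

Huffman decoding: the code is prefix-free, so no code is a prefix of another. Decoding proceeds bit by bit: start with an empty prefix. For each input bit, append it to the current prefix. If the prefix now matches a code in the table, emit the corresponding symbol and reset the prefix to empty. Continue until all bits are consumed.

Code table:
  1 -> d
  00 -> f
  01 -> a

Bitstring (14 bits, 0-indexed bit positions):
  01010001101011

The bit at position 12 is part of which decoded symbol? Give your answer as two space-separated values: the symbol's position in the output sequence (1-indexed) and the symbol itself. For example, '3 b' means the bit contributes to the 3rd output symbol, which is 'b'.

Answer: 7 a

Derivation:
Bit 0: prefix='0' (no match yet)
Bit 1: prefix='01' -> emit 'a', reset
Bit 2: prefix='0' (no match yet)
Bit 3: prefix='01' -> emit 'a', reset
Bit 4: prefix='0' (no match yet)
Bit 5: prefix='00' -> emit 'f', reset
Bit 6: prefix='0' (no match yet)
Bit 7: prefix='01' -> emit 'a', reset
Bit 8: prefix='1' -> emit 'd', reset
Bit 9: prefix='0' (no match yet)
Bit 10: prefix='01' -> emit 'a', reset
Bit 11: prefix='0' (no match yet)
Bit 12: prefix='01' -> emit 'a', reset
Bit 13: prefix='1' -> emit 'd', reset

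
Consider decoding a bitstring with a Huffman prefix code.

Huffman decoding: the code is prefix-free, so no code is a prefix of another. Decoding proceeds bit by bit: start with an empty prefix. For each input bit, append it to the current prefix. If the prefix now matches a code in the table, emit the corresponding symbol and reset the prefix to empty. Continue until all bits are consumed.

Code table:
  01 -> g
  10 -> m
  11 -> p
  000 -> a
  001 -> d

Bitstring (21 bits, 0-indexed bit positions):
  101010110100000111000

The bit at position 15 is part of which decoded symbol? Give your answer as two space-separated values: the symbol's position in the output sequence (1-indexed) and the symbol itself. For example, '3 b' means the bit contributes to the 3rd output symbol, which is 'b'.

Answer: 7 d

Derivation:
Bit 0: prefix='1' (no match yet)
Bit 1: prefix='10' -> emit 'm', reset
Bit 2: prefix='1' (no match yet)
Bit 3: prefix='10' -> emit 'm', reset
Bit 4: prefix='1' (no match yet)
Bit 5: prefix='10' -> emit 'm', reset
Bit 6: prefix='1' (no match yet)
Bit 7: prefix='11' -> emit 'p', reset
Bit 8: prefix='0' (no match yet)
Bit 9: prefix='01' -> emit 'g', reset
Bit 10: prefix='0' (no match yet)
Bit 11: prefix='00' (no match yet)
Bit 12: prefix='000' -> emit 'a', reset
Bit 13: prefix='0' (no match yet)
Bit 14: prefix='00' (no match yet)
Bit 15: prefix='001' -> emit 'd', reset
Bit 16: prefix='1' (no match yet)
Bit 17: prefix='11' -> emit 'p', reset
Bit 18: prefix='0' (no match yet)
Bit 19: prefix='00' (no match yet)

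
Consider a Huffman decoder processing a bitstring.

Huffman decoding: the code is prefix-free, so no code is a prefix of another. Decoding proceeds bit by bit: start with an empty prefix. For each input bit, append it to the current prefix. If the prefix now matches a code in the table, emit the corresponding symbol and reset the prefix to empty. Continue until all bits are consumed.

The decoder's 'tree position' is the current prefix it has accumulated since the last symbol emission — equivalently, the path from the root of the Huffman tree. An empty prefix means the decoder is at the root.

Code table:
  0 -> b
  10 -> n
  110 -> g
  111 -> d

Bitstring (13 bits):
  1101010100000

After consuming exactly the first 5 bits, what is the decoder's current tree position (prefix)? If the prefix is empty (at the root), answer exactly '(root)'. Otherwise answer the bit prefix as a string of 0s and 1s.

Bit 0: prefix='1' (no match yet)
Bit 1: prefix='11' (no match yet)
Bit 2: prefix='110' -> emit 'g', reset
Bit 3: prefix='1' (no match yet)
Bit 4: prefix='10' -> emit 'n', reset

Answer: (root)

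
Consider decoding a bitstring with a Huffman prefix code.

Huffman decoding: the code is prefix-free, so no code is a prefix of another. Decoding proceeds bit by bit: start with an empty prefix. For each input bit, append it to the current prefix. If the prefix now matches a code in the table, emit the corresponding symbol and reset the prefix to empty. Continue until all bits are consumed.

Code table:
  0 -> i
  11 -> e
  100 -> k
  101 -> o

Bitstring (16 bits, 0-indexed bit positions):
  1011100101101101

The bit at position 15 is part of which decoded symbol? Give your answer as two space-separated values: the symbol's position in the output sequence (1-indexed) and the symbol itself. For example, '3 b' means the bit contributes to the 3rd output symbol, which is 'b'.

Answer: 7 o

Derivation:
Bit 0: prefix='1' (no match yet)
Bit 1: prefix='10' (no match yet)
Bit 2: prefix='101' -> emit 'o', reset
Bit 3: prefix='1' (no match yet)
Bit 4: prefix='11' -> emit 'e', reset
Bit 5: prefix='0' -> emit 'i', reset
Bit 6: prefix='0' -> emit 'i', reset
Bit 7: prefix='1' (no match yet)
Bit 8: prefix='10' (no match yet)
Bit 9: prefix='101' -> emit 'o', reset
Bit 10: prefix='1' (no match yet)
Bit 11: prefix='10' (no match yet)
Bit 12: prefix='101' -> emit 'o', reset
Bit 13: prefix='1' (no match yet)
Bit 14: prefix='10' (no match yet)
Bit 15: prefix='101' -> emit 'o', reset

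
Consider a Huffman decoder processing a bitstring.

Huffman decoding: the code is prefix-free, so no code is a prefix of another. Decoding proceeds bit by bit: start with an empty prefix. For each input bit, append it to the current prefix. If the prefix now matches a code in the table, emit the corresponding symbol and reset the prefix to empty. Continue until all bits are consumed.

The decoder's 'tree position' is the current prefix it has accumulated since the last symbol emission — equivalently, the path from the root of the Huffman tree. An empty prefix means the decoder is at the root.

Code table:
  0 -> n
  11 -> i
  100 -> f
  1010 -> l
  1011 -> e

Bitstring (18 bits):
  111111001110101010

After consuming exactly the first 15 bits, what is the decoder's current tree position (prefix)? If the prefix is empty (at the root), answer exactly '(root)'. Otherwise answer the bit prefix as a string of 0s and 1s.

Answer: 1

Derivation:
Bit 0: prefix='1' (no match yet)
Bit 1: prefix='11' -> emit 'i', reset
Bit 2: prefix='1' (no match yet)
Bit 3: prefix='11' -> emit 'i', reset
Bit 4: prefix='1' (no match yet)
Bit 5: prefix='11' -> emit 'i', reset
Bit 6: prefix='0' -> emit 'n', reset
Bit 7: prefix='0' -> emit 'n', reset
Bit 8: prefix='1' (no match yet)
Bit 9: prefix='11' -> emit 'i', reset
Bit 10: prefix='1' (no match yet)
Bit 11: prefix='10' (no match yet)
Bit 12: prefix='101' (no match yet)
Bit 13: prefix='1010' -> emit 'l', reset
Bit 14: prefix='1' (no match yet)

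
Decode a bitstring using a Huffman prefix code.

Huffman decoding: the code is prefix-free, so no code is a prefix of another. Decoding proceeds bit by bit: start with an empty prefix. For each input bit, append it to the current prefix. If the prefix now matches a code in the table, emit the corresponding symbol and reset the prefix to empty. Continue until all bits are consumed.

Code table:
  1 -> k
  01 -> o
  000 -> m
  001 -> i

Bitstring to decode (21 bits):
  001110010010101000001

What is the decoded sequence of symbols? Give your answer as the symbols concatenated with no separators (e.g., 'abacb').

Bit 0: prefix='0' (no match yet)
Bit 1: prefix='00' (no match yet)
Bit 2: prefix='001' -> emit 'i', reset
Bit 3: prefix='1' -> emit 'k', reset
Bit 4: prefix='1' -> emit 'k', reset
Bit 5: prefix='0' (no match yet)
Bit 6: prefix='00' (no match yet)
Bit 7: prefix='001' -> emit 'i', reset
Bit 8: prefix='0' (no match yet)
Bit 9: prefix='00' (no match yet)
Bit 10: prefix='001' -> emit 'i', reset
Bit 11: prefix='0' (no match yet)
Bit 12: prefix='01' -> emit 'o', reset
Bit 13: prefix='0' (no match yet)
Bit 14: prefix='01' -> emit 'o', reset
Bit 15: prefix='0' (no match yet)
Bit 16: prefix='00' (no match yet)
Bit 17: prefix='000' -> emit 'm', reset
Bit 18: prefix='0' (no match yet)
Bit 19: prefix='00' (no match yet)
Bit 20: prefix='001' -> emit 'i', reset

Answer: ikkiioomi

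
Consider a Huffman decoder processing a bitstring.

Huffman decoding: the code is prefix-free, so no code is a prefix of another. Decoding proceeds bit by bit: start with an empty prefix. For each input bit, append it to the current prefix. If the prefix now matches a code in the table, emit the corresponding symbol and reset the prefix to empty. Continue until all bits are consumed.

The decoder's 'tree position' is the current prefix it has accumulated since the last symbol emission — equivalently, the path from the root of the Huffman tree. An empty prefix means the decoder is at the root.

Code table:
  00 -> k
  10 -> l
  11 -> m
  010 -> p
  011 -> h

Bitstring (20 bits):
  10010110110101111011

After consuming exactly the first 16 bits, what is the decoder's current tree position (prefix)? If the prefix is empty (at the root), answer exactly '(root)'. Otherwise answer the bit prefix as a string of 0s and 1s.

Answer: 1

Derivation:
Bit 0: prefix='1' (no match yet)
Bit 1: prefix='10' -> emit 'l', reset
Bit 2: prefix='0' (no match yet)
Bit 3: prefix='01' (no match yet)
Bit 4: prefix='010' -> emit 'p', reset
Bit 5: prefix='1' (no match yet)
Bit 6: prefix='11' -> emit 'm', reset
Bit 7: prefix='0' (no match yet)
Bit 8: prefix='01' (no match yet)
Bit 9: prefix='011' -> emit 'h', reset
Bit 10: prefix='0' (no match yet)
Bit 11: prefix='01' (no match yet)
Bit 12: prefix='010' -> emit 'p', reset
Bit 13: prefix='1' (no match yet)
Bit 14: prefix='11' -> emit 'm', reset
Bit 15: prefix='1' (no match yet)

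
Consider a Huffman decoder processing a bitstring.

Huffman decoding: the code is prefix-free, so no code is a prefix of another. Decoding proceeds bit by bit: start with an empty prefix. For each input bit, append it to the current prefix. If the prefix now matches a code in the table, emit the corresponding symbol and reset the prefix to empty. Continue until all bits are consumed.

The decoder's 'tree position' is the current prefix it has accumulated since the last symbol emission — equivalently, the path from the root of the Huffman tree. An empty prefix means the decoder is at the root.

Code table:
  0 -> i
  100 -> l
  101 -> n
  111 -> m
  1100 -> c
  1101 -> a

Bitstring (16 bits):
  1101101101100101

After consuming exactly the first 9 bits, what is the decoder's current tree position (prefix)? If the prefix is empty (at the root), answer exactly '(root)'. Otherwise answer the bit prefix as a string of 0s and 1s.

Bit 0: prefix='1' (no match yet)
Bit 1: prefix='11' (no match yet)
Bit 2: prefix='110' (no match yet)
Bit 3: prefix='1101' -> emit 'a', reset
Bit 4: prefix='1' (no match yet)
Bit 5: prefix='10' (no match yet)
Bit 6: prefix='101' -> emit 'n', reset
Bit 7: prefix='1' (no match yet)
Bit 8: prefix='10' (no match yet)

Answer: 10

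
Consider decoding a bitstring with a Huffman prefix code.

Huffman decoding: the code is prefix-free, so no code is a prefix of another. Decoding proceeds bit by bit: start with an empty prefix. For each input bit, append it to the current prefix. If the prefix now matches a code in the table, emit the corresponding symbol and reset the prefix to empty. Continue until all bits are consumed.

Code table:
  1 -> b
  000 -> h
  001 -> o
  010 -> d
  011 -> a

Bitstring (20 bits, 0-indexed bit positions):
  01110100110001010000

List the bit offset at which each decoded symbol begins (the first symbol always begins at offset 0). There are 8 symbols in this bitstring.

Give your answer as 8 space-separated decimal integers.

Bit 0: prefix='0' (no match yet)
Bit 1: prefix='01' (no match yet)
Bit 2: prefix='011' -> emit 'a', reset
Bit 3: prefix='1' -> emit 'b', reset
Bit 4: prefix='0' (no match yet)
Bit 5: prefix='01' (no match yet)
Bit 6: prefix='010' -> emit 'd', reset
Bit 7: prefix='0' (no match yet)
Bit 8: prefix='01' (no match yet)
Bit 9: prefix='011' -> emit 'a', reset
Bit 10: prefix='0' (no match yet)
Bit 11: prefix='00' (no match yet)
Bit 12: prefix='000' -> emit 'h', reset
Bit 13: prefix='1' -> emit 'b', reset
Bit 14: prefix='0' (no match yet)
Bit 15: prefix='01' (no match yet)
Bit 16: prefix='010' -> emit 'd', reset
Bit 17: prefix='0' (no match yet)
Bit 18: prefix='00' (no match yet)
Bit 19: prefix='000' -> emit 'h', reset

Answer: 0 3 4 7 10 13 14 17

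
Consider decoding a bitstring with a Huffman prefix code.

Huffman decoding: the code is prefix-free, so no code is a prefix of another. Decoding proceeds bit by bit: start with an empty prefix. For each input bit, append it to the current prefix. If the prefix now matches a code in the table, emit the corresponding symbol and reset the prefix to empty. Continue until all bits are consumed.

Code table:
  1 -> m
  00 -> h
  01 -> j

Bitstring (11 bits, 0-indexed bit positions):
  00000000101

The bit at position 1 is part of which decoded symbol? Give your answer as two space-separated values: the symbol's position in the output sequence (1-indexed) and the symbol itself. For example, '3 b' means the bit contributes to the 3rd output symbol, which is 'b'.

Answer: 1 h

Derivation:
Bit 0: prefix='0' (no match yet)
Bit 1: prefix='00' -> emit 'h', reset
Bit 2: prefix='0' (no match yet)
Bit 3: prefix='00' -> emit 'h', reset
Bit 4: prefix='0' (no match yet)
Bit 5: prefix='00' -> emit 'h', reset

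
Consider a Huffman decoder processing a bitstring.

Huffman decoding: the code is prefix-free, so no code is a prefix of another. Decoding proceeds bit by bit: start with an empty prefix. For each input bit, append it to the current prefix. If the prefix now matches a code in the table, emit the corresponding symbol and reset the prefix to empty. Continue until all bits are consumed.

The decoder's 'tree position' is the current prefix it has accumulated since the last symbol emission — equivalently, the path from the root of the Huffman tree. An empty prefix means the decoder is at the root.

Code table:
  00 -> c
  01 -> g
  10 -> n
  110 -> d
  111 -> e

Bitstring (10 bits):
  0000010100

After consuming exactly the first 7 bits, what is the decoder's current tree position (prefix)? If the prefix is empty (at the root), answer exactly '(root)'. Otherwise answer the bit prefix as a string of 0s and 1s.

Answer: 0

Derivation:
Bit 0: prefix='0' (no match yet)
Bit 1: prefix='00' -> emit 'c', reset
Bit 2: prefix='0' (no match yet)
Bit 3: prefix='00' -> emit 'c', reset
Bit 4: prefix='0' (no match yet)
Bit 5: prefix='01' -> emit 'g', reset
Bit 6: prefix='0' (no match yet)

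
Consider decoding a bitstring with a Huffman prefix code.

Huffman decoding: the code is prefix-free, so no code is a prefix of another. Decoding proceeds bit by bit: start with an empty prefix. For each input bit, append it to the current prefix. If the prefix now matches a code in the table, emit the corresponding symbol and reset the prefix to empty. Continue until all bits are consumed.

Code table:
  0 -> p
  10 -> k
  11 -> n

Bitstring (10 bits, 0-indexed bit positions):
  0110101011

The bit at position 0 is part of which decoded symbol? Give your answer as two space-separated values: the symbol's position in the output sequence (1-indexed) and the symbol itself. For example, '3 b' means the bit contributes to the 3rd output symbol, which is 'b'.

Answer: 1 p

Derivation:
Bit 0: prefix='0' -> emit 'p', reset
Bit 1: prefix='1' (no match yet)
Bit 2: prefix='11' -> emit 'n', reset
Bit 3: prefix='0' -> emit 'p', reset
Bit 4: prefix='1' (no match yet)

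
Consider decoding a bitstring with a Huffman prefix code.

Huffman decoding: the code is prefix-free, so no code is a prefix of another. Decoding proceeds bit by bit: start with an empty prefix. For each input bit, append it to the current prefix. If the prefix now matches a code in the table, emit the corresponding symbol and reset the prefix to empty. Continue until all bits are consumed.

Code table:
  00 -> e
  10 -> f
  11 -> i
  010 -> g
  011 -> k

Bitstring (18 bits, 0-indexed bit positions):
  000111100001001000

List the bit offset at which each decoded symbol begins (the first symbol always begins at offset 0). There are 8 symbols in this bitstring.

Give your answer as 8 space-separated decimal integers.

Answer: 0 2 5 7 9 11 13 16

Derivation:
Bit 0: prefix='0' (no match yet)
Bit 1: prefix='00' -> emit 'e', reset
Bit 2: prefix='0' (no match yet)
Bit 3: prefix='01' (no match yet)
Bit 4: prefix='011' -> emit 'k', reset
Bit 5: prefix='1' (no match yet)
Bit 6: prefix='11' -> emit 'i', reset
Bit 7: prefix='0' (no match yet)
Bit 8: prefix='00' -> emit 'e', reset
Bit 9: prefix='0' (no match yet)
Bit 10: prefix='00' -> emit 'e', reset
Bit 11: prefix='1' (no match yet)
Bit 12: prefix='10' -> emit 'f', reset
Bit 13: prefix='0' (no match yet)
Bit 14: prefix='01' (no match yet)
Bit 15: prefix='010' -> emit 'g', reset
Bit 16: prefix='0' (no match yet)
Bit 17: prefix='00' -> emit 'e', reset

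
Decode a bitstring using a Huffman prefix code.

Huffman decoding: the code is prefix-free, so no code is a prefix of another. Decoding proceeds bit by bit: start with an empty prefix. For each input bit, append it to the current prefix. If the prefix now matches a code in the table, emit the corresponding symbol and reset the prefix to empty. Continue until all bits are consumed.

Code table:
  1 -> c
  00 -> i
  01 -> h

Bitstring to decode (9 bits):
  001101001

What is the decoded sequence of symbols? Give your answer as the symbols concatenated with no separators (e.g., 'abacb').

Bit 0: prefix='0' (no match yet)
Bit 1: prefix='00' -> emit 'i', reset
Bit 2: prefix='1' -> emit 'c', reset
Bit 3: prefix='1' -> emit 'c', reset
Bit 4: prefix='0' (no match yet)
Bit 5: prefix='01' -> emit 'h', reset
Bit 6: prefix='0' (no match yet)
Bit 7: prefix='00' -> emit 'i', reset
Bit 8: prefix='1' -> emit 'c', reset

Answer: icchic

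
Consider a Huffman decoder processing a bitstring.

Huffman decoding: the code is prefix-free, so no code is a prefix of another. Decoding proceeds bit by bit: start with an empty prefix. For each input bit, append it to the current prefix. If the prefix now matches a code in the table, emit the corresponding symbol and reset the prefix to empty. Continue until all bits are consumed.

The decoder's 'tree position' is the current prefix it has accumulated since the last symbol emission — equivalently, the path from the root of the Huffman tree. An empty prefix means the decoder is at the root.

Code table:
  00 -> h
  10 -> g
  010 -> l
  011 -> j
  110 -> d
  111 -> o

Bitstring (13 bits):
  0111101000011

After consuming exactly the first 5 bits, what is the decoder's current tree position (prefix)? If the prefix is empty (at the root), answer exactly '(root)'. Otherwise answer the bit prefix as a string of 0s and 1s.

Bit 0: prefix='0' (no match yet)
Bit 1: prefix='01' (no match yet)
Bit 2: prefix='011' -> emit 'j', reset
Bit 3: prefix='1' (no match yet)
Bit 4: prefix='11' (no match yet)

Answer: 11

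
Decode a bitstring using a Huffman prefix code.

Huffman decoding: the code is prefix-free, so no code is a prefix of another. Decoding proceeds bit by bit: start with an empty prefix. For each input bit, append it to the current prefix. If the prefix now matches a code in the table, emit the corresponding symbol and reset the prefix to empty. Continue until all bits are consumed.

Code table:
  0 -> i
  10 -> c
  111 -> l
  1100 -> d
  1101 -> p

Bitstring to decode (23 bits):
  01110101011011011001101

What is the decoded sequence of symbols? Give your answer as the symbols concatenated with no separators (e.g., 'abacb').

Answer: iliccpcdp

Derivation:
Bit 0: prefix='0' -> emit 'i', reset
Bit 1: prefix='1' (no match yet)
Bit 2: prefix='11' (no match yet)
Bit 3: prefix='111' -> emit 'l', reset
Bit 4: prefix='0' -> emit 'i', reset
Bit 5: prefix='1' (no match yet)
Bit 6: prefix='10' -> emit 'c', reset
Bit 7: prefix='1' (no match yet)
Bit 8: prefix='10' -> emit 'c', reset
Bit 9: prefix='1' (no match yet)
Bit 10: prefix='11' (no match yet)
Bit 11: prefix='110' (no match yet)
Bit 12: prefix='1101' -> emit 'p', reset
Bit 13: prefix='1' (no match yet)
Bit 14: prefix='10' -> emit 'c', reset
Bit 15: prefix='1' (no match yet)
Bit 16: prefix='11' (no match yet)
Bit 17: prefix='110' (no match yet)
Bit 18: prefix='1100' -> emit 'd', reset
Bit 19: prefix='1' (no match yet)
Bit 20: prefix='11' (no match yet)
Bit 21: prefix='110' (no match yet)
Bit 22: prefix='1101' -> emit 'p', reset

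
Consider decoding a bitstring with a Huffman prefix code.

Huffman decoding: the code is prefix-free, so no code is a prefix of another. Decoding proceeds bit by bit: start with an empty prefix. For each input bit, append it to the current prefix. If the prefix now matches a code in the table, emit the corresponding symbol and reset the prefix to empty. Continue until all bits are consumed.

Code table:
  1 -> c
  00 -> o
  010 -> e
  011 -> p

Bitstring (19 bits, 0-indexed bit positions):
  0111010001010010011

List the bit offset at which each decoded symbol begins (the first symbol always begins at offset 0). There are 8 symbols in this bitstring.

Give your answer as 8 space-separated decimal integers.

Bit 0: prefix='0' (no match yet)
Bit 1: prefix='01' (no match yet)
Bit 2: prefix='011' -> emit 'p', reset
Bit 3: prefix='1' -> emit 'c', reset
Bit 4: prefix='0' (no match yet)
Bit 5: prefix='01' (no match yet)
Bit 6: prefix='010' -> emit 'e', reset
Bit 7: prefix='0' (no match yet)
Bit 8: prefix='00' -> emit 'o', reset
Bit 9: prefix='1' -> emit 'c', reset
Bit 10: prefix='0' (no match yet)
Bit 11: prefix='01' (no match yet)
Bit 12: prefix='010' -> emit 'e', reset
Bit 13: prefix='0' (no match yet)
Bit 14: prefix='01' (no match yet)
Bit 15: prefix='010' -> emit 'e', reset
Bit 16: prefix='0' (no match yet)
Bit 17: prefix='01' (no match yet)
Bit 18: prefix='011' -> emit 'p', reset

Answer: 0 3 4 7 9 10 13 16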